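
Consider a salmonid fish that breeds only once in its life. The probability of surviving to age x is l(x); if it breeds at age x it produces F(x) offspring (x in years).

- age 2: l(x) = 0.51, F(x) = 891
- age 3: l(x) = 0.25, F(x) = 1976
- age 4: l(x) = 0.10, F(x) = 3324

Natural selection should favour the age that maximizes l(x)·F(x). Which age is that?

Expected offspring if breeding at age x = l(x) × F(x):
  age 2: 0.51 × 891 = 454.410
  age 3: 0.25 × 1976 = 494.000
  age 4: 0.10 × 3324 = 332.400
Maximum at age 3 (494.000).

3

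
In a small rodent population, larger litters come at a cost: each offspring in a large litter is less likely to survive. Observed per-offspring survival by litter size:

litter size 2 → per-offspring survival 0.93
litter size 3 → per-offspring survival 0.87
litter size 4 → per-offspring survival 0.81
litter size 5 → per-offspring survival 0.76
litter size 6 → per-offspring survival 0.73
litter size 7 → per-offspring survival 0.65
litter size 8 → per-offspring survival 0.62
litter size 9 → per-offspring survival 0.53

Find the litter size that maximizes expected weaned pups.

Expected weaned pups = c × s(c):
  c=2: 2 × 0.93 = 1.860
  c=3: 3 × 0.87 = 2.610
  c=4: 4 × 0.81 = 3.240
  c=5: 5 × 0.76 = 3.800
  c=6: 6 × 0.73 = 4.380
  c=7: 7 × 0.65 = 4.550
  c=8: 8 × 0.62 = 4.960
  c=9: 9 × 0.53 = 4.770
Maximum at c = 8 (4.960 weaned pups).

8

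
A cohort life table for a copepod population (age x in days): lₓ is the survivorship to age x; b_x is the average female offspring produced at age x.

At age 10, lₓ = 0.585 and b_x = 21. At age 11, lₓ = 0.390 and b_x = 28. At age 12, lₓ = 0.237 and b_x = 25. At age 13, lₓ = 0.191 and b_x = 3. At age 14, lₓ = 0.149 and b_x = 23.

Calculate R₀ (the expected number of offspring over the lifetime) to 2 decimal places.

R₀ = Σ lₓ b_x:
  age 10: 0.585 × 21 = 12.2850
  age 11: 0.390 × 28 = 10.9200
  age 12: 0.237 × 25 = 5.9250
  age 13: 0.191 × 3 = 0.5730
  age 14: 0.149 × 23 = 3.4270
R₀ = 12.2850 + 10.9200 + 5.9250 + 0.5730 + 3.4270 = 33.1300

33.13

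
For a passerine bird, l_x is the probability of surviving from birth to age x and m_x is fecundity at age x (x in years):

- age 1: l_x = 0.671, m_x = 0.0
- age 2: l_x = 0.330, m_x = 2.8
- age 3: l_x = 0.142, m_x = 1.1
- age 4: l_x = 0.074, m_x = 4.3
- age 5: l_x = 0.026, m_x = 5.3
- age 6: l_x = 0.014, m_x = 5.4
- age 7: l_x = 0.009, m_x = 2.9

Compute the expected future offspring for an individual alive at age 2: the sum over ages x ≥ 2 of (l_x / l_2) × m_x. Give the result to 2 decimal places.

4.96

l_2 = 0.330. Conditional survival from age 2 to x is l_x / l_2.
  x=2: (0.330/0.330) × 2.8 = 2.8000
  x=3: (0.142/0.330) × 1.1 = 0.4733
  x=4: (0.074/0.330) × 4.3 = 0.9642
  x=5: (0.026/0.330) × 5.3 = 0.4176
  x=6: (0.014/0.330) × 5.4 = 0.2291
  x=7: (0.009/0.330) × 2.9 = 0.0791
Sum = 2.8000 + 0.4733 + 0.9642 + 0.4176 + 0.2291 + 0.0791 = 4.9633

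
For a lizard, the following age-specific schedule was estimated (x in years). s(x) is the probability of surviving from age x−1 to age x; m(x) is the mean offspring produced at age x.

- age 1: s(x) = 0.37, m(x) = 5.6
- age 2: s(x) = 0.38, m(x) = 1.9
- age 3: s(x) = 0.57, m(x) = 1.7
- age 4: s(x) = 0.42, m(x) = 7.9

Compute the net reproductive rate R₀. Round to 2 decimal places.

2.74

Survivorship from birth: l_x = s_1·s_2·…·s_x.
  l_1 = 0.37000
  l_2 = 0.14060
  l_3 = 0.08014
  l_4 = 0.03366
R₀ = Σ l_x m(x):
  age 1: 0.37000 × 5.6 = 2.0720
  age 2: 0.14060 × 1.9 = 0.2671
  age 3: 0.08014 × 1.7 = 0.1362
  age 4: 0.03366 × 7.9 = 0.2659
R₀ = 2.0720 + 0.2671 + 0.1362 + 0.2659 = 2.7413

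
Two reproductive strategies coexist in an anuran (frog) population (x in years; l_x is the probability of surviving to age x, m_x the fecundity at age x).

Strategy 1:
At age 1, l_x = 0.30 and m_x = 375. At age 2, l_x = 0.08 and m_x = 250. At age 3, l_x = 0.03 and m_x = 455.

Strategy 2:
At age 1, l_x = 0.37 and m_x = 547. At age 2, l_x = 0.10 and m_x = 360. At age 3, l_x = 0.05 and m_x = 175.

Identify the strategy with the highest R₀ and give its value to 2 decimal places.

Strategy 1: R₀ = 0.30×375 + 0.08×250 + 0.03×455 = 146.1500
Strategy 2: R₀ = 0.37×547 + 0.10×360 + 0.05×175 = 247.1400
Highest R₀: strategy 2 with 247.1400.

247.14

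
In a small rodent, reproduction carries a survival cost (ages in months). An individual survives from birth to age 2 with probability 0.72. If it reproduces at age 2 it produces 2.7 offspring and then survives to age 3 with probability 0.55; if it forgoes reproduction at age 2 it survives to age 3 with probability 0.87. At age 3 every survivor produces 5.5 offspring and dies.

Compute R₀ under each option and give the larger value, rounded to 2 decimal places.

4.12

breed at age 2: R₀ = 0.72 × (2.7 + 0.55 × 5.5) = 0.72 × 5.7250 = 4.1220
delay to age 3: R₀ = 0.72 × (0.87 × 5.5) = 0.72 × 4.7850 = 3.4452
Higher: breed at age 2 (4.1220).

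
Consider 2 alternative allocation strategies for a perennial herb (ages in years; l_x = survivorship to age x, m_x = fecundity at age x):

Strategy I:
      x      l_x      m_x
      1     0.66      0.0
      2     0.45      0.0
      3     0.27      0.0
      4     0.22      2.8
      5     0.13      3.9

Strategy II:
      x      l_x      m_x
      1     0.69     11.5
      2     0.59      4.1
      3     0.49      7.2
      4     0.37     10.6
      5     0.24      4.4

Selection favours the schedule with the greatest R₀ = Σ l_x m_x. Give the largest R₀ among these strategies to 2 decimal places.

Strategy I: R₀ = 0.66×0.0 + 0.45×0.0 + 0.27×0.0 + 0.22×2.8 + 0.13×3.9 = 1.1230
Strategy II: R₀ = 0.69×11.5 + 0.59×4.1 + 0.49×7.2 + 0.37×10.6 + 0.24×4.4 = 18.8600
Highest R₀: strategy II with 18.8600.

18.86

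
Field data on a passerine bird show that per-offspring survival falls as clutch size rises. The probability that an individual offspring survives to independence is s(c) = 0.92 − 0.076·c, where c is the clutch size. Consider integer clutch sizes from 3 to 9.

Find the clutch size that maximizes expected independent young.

6

Expected independent young = c × s(c):
  c=3: 3 × 0.692 = 2.076
  c=4: 4 × 0.616 = 2.464
  c=5: 5 × 0.540 = 2.700
  c=6: 6 × 0.464 = 2.784
  c=7: 7 × 0.388 = 2.716
  c=8: 8 × 0.312 = 2.496
  c=9: 9 × 0.236 = 2.124
Maximum at c = 6 (2.784 independent young).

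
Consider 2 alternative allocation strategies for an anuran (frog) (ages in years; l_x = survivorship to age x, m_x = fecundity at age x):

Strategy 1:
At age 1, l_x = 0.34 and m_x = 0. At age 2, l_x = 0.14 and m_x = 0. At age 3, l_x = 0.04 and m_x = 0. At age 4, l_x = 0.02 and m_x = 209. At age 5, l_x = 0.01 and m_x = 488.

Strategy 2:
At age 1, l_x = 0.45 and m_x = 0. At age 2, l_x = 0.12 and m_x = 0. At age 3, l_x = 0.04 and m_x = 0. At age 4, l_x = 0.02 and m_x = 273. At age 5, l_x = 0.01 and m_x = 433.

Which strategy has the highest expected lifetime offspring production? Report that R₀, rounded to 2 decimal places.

Strategy 1: R₀ = 0.34×0 + 0.14×0 + 0.04×0 + 0.02×209 + 0.01×488 = 9.0600
Strategy 2: R₀ = 0.45×0 + 0.12×0 + 0.04×0 + 0.02×273 + 0.01×433 = 9.7900
Highest R₀: strategy 2 with 9.7900.

9.79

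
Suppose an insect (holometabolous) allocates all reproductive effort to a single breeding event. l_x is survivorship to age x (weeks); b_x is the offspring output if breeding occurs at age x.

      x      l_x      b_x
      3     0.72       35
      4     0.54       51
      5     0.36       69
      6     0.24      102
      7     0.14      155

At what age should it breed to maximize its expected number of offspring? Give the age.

Expected offspring if breeding at age x = l_x × b_x:
  age 3: 0.72 × 35 = 25.200
  age 4: 0.54 × 51 = 27.540
  age 5: 0.36 × 69 = 24.840
  age 6: 0.24 × 102 = 24.480
  age 7: 0.14 × 155 = 21.700
Maximum at age 4 (27.540).

4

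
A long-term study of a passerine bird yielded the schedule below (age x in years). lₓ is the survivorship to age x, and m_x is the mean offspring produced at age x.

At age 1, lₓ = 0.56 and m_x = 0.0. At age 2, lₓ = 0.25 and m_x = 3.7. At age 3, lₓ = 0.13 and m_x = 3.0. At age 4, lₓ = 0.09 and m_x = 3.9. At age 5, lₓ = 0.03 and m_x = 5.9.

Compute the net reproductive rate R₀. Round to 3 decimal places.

R₀ = Σ lₓ m_x:
  age 1: 0.56 × 0.0 = 0.0000
  age 2: 0.25 × 3.7 = 0.9250
  age 3: 0.13 × 3.0 = 0.3900
  age 4: 0.09 × 3.9 = 0.3510
  age 5: 0.03 × 5.9 = 0.1770
R₀ = 0.0000 + 0.9250 + 0.3900 + 0.3510 + 0.1770 = 1.8430

1.843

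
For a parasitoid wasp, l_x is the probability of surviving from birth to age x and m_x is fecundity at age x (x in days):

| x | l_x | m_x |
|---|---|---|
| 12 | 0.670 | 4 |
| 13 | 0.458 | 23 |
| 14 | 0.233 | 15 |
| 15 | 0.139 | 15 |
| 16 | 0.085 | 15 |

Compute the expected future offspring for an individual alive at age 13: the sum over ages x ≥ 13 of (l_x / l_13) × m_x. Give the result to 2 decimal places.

37.97

l_13 = 0.458. Conditional survival from age 13 to x is l_x / l_13.
  x=13: (0.458/0.458) × 23 = 23.0000
  x=14: (0.233/0.458) × 15 = 7.6310
  x=15: (0.139/0.458) × 15 = 4.5524
  x=16: (0.085/0.458) × 15 = 2.7838
Sum = 23.0000 + 7.6310 + 4.5524 + 2.7838 = 37.9672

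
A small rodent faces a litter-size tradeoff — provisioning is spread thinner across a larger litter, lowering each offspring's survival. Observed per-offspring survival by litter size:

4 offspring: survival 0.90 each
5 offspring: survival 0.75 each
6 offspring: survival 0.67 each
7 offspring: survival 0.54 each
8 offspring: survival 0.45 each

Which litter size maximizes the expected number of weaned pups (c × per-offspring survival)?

6

Expected weaned pups = c × s(c):
  c=4: 4 × 0.90 = 3.600
  c=5: 5 × 0.75 = 3.750
  c=6: 6 × 0.67 = 4.020
  c=7: 7 × 0.54 = 3.780
  c=8: 8 × 0.45 = 3.600
Maximum at c = 6 (4.020 weaned pups).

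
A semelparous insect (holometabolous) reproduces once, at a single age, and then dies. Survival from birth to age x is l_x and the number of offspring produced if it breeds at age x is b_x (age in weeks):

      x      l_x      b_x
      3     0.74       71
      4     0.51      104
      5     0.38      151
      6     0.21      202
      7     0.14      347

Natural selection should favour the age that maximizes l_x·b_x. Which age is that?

5

Expected offspring if breeding at age x = l_x × b_x:
  age 3: 0.74 × 71 = 52.540
  age 4: 0.51 × 104 = 53.040
  age 5: 0.38 × 151 = 57.380
  age 6: 0.21 × 202 = 42.420
  age 7: 0.14 × 347 = 48.580
Maximum at age 5 (57.380).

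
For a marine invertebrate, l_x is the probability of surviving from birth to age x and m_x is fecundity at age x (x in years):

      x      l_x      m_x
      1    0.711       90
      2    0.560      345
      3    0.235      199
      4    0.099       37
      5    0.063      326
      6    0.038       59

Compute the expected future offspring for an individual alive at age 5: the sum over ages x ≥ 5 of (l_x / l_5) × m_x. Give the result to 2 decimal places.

l_5 = 0.063. Conditional survival from age 5 to x is l_x / l_5.
  x=5: (0.063/0.063) × 326 = 326.0000
  x=6: (0.038/0.063) × 59 = 35.5873
Sum = 326.0000 + 35.5873 = 361.5873

361.59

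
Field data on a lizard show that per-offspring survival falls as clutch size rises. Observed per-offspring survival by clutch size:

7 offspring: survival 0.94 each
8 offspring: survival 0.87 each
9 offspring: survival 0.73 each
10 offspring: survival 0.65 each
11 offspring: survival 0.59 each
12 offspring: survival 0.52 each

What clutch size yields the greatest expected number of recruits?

8

Expected recruits = c × s(c):
  c=7: 7 × 0.94 = 6.580
  c=8: 8 × 0.87 = 6.960
  c=9: 9 × 0.73 = 6.570
  c=10: 10 × 0.65 = 6.500
  c=11: 11 × 0.59 = 6.490
  c=12: 12 × 0.52 = 6.240
Maximum at c = 8 (6.960 recruits).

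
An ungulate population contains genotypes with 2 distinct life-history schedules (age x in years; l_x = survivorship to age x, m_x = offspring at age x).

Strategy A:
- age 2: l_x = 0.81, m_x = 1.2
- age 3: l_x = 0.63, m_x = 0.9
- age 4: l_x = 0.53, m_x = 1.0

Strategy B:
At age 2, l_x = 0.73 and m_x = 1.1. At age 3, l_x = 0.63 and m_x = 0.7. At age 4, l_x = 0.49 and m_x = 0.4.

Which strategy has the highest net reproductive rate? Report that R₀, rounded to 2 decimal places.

Strategy A: R₀ = 0.81×1.2 + 0.63×0.9 + 0.53×1.0 = 2.0690
Strategy B: R₀ = 0.73×1.1 + 0.63×0.7 + 0.49×0.4 = 1.4400
Highest R₀: strategy A with 2.0690.

2.07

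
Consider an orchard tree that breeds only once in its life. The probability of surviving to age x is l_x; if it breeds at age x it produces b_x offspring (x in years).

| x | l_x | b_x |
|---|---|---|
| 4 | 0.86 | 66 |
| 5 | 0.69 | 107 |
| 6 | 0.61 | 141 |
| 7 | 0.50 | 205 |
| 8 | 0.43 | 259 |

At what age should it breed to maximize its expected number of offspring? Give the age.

Expected offspring if breeding at age x = l_x × b_x:
  age 4: 0.86 × 66 = 56.760
  age 5: 0.69 × 107 = 73.830
  age 6: 0.61 × 141 = 86.010
  age 7: 0.50 × 205 = 102.500
  age 8: 0.43 × 259 = 111.370
Maximum at age 8 (111.370).

8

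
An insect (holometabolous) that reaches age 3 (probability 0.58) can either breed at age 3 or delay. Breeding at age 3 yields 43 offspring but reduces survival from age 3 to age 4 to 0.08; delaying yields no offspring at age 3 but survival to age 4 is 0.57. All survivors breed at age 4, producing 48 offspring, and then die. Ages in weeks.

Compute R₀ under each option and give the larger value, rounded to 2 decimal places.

breed at age 3: R₀ = 0.58 × (43 + 0.08 × 48) = 0.58 × 46.8400 = 27.1672
delay to age 4: R₀ = 0.58 × (0.57 × 48) = 0.58 × 27.3600 = 15.8688
Higher: breed at age 3 (27.1672).

27.17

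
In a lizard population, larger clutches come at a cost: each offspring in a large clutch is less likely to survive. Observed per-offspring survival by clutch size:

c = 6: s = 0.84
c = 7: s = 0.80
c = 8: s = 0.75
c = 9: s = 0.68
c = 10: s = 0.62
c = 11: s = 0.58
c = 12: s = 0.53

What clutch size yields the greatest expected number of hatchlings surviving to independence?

11

Expected hatchlings surviving to independence = c × s(c):
  c=6: 6 × 0.84 = 5.040
  c=7: 7 × 0.80 = 5.600
  c=8: 8 × 0.75 = 6.000
  c=9: 9 × 0.68 = 6.120
  c=10: 10 × 0.62 = 6.200
  c=11: 11 × 0.58 = 6.380
  c=12: 12 × 0.53 = 6.360
Maximum at c = 11 (6.380 hatchlings surviving to independence).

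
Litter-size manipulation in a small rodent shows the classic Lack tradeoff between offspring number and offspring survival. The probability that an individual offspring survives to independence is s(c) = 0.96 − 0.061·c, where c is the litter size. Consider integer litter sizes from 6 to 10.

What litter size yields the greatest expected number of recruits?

Expected recruits = c × s(c):
  c=6: 6 × 0.594 = 3.564
  c=7: 7 × 0.533 = 3.731
  c=8: 8 × 0.472 = 3.776
  c=9: 9 × 0.411 = 3.699
  c=10: 10 × 0.350 = 3.500
Maximum at c = 8 (3.776 recruits).

8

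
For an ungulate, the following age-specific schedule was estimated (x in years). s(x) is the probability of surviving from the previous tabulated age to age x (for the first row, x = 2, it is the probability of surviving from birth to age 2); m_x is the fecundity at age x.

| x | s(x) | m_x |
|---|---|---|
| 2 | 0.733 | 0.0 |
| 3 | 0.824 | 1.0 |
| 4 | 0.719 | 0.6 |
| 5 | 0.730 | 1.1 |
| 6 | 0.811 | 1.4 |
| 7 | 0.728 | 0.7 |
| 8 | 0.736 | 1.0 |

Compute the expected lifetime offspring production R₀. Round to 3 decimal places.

1.842

Survivorship from birth: l_x = s_2·s_3·…·s_x.
  l_2 = 0.73300
  l_3 = 0.60399
  l_4 = 0.43427
  l_5 = 0.31702
  l_6 = 0.25710
  l_7 = 0.18717
  l_8 = 0.13776
R₀ = Σ l_x m_x:
  age 2: 0.73300 × 0.0 = 0.0000
  age 3: 0.60399 × 1.0 = 0.6040
  age 4: 0.43427 × 0.6 = 0.2606
  age 5: 0.31702 × 1.1 = 0.3487
  age 6: 0.25710 × 1.4 = 0.3599
  age 7: 0.18717 × 0.7 = 0.1310
  age 8: 0.13776 × 1.0 = 0.1378
R₀ = 0.0000 + 0.6040 + 0.2606 + 0.3487 + 0.3599 + 0.1310 + 0.1378 = 1.8420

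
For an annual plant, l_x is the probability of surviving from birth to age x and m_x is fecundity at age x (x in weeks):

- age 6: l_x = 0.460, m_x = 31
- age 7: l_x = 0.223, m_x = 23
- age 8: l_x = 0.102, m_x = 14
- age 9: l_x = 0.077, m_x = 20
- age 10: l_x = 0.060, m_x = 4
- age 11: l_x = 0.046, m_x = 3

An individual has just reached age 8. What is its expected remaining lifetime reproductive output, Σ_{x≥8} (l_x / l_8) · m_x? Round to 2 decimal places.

l_8 = 0.102. Conditional survival from age 8 to x is l_x / l_8.
  x=8: (0.102/0.102) × 14 = 14.0000
  x=9: (0.077/0.102) × 20 = 15.0980
  x=10: (0.060/0.102) × 4 = 2.3529
  x=11: (0.046/0.102) × 3 = 1.3529
Sum = 14.0000 + 15.0980 + 2.3529 + 1.3529 = 32.8039

32.80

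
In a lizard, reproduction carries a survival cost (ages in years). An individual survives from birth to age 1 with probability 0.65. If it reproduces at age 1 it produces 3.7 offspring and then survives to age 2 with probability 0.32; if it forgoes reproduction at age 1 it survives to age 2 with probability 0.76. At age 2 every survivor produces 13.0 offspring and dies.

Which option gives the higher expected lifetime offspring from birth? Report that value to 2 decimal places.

breed at age 1: R₀ = 0.65 × (3.7 + 0.32 × 13.0) = 0.65 × 7.8600 = 5.1090
delay to age 2: R₀ = 0.65 × (0.76 × 13.0) = 0.65 × 9.8800 = 6.4220
Higher: delay to age 2 (6.4220).

6.42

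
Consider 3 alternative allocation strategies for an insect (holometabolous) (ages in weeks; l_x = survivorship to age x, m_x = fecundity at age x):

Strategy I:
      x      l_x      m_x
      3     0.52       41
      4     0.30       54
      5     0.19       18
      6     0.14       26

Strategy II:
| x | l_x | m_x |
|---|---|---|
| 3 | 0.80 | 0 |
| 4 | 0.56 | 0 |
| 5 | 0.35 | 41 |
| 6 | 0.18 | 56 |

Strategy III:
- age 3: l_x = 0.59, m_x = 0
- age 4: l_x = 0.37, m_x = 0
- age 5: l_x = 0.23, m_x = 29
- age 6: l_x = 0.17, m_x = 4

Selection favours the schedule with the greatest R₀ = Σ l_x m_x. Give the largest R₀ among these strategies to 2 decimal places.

44.58

Strategy I: R₀ = 0.52×41 + 0.30×54 + 0.19×18 + 0.14×26 = 44.5800
Strategy II: R₀ = 0.80×0 + 0.56×0 + 0.35×41 + 0.18×56 = 24.4300
Strategy III: R₀ = 0.59×0 + 0.37×0 + 0.23×29 + 0.17×4 = 7.3500
Highest R₀: strategy I with 44.5800.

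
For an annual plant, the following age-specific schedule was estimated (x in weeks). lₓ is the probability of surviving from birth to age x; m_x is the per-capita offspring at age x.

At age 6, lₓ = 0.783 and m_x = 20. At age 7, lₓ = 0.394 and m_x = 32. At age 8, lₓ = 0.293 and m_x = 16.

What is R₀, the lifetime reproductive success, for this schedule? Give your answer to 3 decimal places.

32.956

R₀ = Σ lₓ m_x:
  age 6: 0.783 × 20 = 15.6600
  age 7: 0.394 × 32 = 12.6080
  age 8: 0.293 × 16 = 4.6880
R₀ = 15.6600 + 12.6080 + 4.6880 = 32.9560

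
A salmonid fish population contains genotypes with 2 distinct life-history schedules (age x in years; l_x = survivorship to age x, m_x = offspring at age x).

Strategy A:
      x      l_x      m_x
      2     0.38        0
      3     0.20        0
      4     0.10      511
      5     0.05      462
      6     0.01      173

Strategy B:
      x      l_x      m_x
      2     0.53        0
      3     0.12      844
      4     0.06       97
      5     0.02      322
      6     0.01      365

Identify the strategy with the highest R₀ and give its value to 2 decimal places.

117.19

Strategy A: R₀ = 0.38×0 + 0.20×0 + 0.10×511 + 0.05×462 + 0.01×173 = 75.9300
Strategy B: R₀ = 0.53×0 + 0.12×844 + 0.06×97 + 0.02×322 + 0.01×365 = 117.1900
Highest R₀: strategy B with 117.1900.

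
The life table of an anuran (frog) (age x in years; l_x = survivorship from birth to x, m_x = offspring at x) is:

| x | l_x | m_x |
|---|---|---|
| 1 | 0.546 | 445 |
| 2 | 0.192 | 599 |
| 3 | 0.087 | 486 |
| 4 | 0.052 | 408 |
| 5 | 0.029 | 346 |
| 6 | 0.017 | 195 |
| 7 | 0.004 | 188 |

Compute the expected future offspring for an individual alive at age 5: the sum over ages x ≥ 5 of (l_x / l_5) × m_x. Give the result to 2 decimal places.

486.24

l_5 = 0.029. Conditional survival from age 5 to x is l_x / l_5.
  x=5: (0.029/0.029) × 346 = 346.0000
  x=6: (0.017/0.029) × 195 = 114.3103
  x=7: (0.004/0.029) × 188 = 25.9310
Sum = 346.0000 + 114.3103 + 25.9310 = 486.2414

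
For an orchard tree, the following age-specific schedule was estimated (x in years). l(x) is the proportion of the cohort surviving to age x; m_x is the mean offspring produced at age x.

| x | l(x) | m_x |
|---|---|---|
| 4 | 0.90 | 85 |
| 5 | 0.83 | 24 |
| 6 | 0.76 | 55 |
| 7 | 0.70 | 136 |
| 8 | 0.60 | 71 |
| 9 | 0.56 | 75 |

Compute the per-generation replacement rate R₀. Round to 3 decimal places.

318.020

R₀ = Σ l(x) m_x:
  age 4: 0.90 × 85 = 76.5000
  age 5: 0.83 × 24 = 19.9200
  age 6: 0.76 × 55 = 41.8000
  age 7: 0.70 × 136 = 95.2000
  age 8: 0.60 × 71 = 42.6000
  age 9: 0.56 × 75 = 42.0000
R₀ = 76.5000 + 19.9200 + 41.8000 + 95.2000 + 42.6000 + 42.0000 = 318.0200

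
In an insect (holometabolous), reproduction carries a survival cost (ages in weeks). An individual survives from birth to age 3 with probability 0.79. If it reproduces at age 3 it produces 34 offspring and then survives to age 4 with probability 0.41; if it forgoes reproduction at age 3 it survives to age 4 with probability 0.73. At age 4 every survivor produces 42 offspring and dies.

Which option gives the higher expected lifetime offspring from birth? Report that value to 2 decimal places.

40.46

breed at age 3: R₀ = 0.79 × (34 + 0.41 × 42) = 0.79 × 51.2200 = 40.4638
delay to age 4: R₀ = 0.79 × (0.73 × 42) = 0.79 × 30.6600 = 24.2214
Higher: breed at age 3 (40.4638).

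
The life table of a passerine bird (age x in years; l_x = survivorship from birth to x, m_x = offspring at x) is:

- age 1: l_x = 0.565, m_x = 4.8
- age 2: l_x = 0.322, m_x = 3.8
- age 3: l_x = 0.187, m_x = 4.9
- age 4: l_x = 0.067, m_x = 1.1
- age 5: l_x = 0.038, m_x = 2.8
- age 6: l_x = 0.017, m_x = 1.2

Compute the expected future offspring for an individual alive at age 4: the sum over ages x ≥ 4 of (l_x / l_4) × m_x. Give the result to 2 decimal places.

2.99

l_4 = 0.067. Conditional survival from age 4 to x is l_x / l_4.
  x=4: (0.067/0.067) × 1.1 = 1.1000
  x=5: (0.038/0.067) × 2.8 = 1.5881
  x=6: (0.017/0.067) × 1.2 = 0.3045
Sum = 1.1000 + 1.5881 + 0.3045 = 2.9925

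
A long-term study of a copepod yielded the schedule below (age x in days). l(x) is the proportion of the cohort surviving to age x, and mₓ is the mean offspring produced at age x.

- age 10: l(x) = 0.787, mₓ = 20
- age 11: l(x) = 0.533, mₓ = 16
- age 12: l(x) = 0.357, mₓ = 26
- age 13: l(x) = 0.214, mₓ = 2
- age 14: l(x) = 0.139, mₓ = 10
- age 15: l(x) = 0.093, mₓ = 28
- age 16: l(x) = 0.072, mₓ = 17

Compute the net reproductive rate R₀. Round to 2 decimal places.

39.20

R₀ = Σ l(x) mₓ:
  age 10: 0.787 × 20 = 15.7400
  age 11: 0.533 × 16 = 8.5280
  age 12: 0.357 × 26 = 9.2820
  age 13: 0.214 × 2 = 0.4280
  age 14: 0.139 × 10 = 1.3900
  age 15: 0.093 × 28 = 2.6040
  age 16: 0.072 × 17 = 1.2240
R₀ = 15.7400 + 8.5280 + 9.2820 + 0.4280 + 1.3900 + 2.6040 + 1.2240 = 39.1960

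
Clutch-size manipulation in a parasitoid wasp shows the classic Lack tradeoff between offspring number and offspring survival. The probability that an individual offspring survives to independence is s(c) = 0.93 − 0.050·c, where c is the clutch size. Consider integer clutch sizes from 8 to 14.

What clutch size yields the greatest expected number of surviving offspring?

Expected surviving offspring = c × s(c):
  c=8: 8 × 0.530 = 4.240
  c=9: 9 × 0.480 = 4.320
  c=10: 10 × 0.430 = 4.300
  c=11: 11 × 0.380 = 4.180
  c=12: 12 × 0.330 = 3.960
  c=13: 13 × 0.280 = 3.640
  c=14: 14 × 0.230 = 3.220
Maximum at c = 9 (4.320 surviving offspring).

9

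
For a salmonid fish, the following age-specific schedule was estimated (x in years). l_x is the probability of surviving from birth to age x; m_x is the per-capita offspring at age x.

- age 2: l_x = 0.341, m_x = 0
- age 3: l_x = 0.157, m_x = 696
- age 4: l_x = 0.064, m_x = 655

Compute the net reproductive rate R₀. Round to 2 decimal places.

151.19

R₀ = Σ l_x m_x:
  age 2: 0.341 × 0 = 0.0000
  age 3: 0.157 × 696 = 109.2720
  age 4: 0.064 × 655 = 41.9200
R₀ = 0.0000 + 109.2720 + 41.9200 = 151.1920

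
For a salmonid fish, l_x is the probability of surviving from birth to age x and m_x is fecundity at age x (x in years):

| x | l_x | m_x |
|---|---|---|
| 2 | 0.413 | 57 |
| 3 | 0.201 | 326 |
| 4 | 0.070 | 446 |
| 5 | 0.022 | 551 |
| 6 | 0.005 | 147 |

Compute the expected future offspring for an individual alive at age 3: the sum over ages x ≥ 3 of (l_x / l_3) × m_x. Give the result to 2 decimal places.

l_3 = 0.201. Conditional survival from age 3 to x is l_x / l_3.
  x=3: (0.201/0.201) × 326 = 326.0000
  x=4: (0.070/0.201) × 446 = 155.3234
  x=5: (0.022/0.201) × 551 = 60.3085
  x=6: (0.005/0.201) × 147 = 3.6567
Sum = 326.0000 + 155.3234 + 60.3085 + 3.6567 = 545.2886

545.29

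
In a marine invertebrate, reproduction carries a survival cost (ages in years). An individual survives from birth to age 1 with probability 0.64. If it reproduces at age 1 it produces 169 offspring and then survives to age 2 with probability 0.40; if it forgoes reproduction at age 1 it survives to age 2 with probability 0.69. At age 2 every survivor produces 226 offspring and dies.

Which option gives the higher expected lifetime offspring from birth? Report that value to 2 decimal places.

breed at age 1: R₀ = 0.64 × (169 + 0.40 × 226) = 0.64 × 259.4000 = 166.0160
delay to age 2: R₀ = 0.64 × (0.69 × 226) = 0.64 × 155.9400 = 99.8016
Higher: breed at age 1 (166.0160).

166.02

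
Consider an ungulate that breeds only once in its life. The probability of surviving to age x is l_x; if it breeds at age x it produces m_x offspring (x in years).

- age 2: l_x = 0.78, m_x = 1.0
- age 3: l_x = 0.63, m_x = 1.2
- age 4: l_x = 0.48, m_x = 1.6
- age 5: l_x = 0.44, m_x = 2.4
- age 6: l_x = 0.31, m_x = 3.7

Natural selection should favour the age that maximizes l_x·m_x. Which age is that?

Expected offspring if breeding at age x = l_x × m_x:
  age 2: 0.78 × 1.0 = 0.780
  age 3: 0.63 × 1.2 = 0.756
  age 4: 0.48 × 1.6 = 0.768
  age 5: 0.44 × 2.4 = 1.056
  age 6: 0.31 × 3.7 = 1.147
Maximum at age 6 (1.147).

6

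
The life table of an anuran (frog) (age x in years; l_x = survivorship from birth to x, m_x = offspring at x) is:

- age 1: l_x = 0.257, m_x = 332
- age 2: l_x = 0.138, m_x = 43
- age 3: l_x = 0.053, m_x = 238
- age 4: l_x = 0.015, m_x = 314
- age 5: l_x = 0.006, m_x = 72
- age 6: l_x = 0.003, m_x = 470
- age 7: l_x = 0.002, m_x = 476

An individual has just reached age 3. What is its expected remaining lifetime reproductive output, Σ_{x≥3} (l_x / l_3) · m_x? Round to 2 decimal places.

379.58

l_3 = 0.053. Conditional survival from age 3 to x is l_x / l_3.
  x=3: (0.053/0.053) × 238 = 238.0000
  x=4: (0.015/0.053) × 314 = 88.8679
  x=5: (0.006/0.053) × 72 = 8.1509
  x=6: (0.003/0.053) × 470 = 26.6038
  x=7: (0.002/0.053) × 476 = 17.9623
Sum = 238.0000 + 88.8679 + 8.1509 + 26.6038 + 17.9623 = 379.5849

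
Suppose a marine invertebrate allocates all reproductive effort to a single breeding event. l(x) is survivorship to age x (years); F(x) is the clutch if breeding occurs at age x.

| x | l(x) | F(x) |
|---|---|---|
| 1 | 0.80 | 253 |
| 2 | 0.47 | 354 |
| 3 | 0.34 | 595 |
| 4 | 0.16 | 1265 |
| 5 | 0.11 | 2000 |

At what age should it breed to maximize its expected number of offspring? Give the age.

Expected offspring if breeding at age x = l(x) × F(x):
  age 1: 0.80 × 253 = 202.400
  age 2: 0.47 × 354 = 166.380
  age 3: 0.34 × 595 = 202.300
  age 4: 0.16 × 1265 = 202.400
  age 5: 0.11 × 2000 = 220.000
Maximum at age 5 (220.000).

5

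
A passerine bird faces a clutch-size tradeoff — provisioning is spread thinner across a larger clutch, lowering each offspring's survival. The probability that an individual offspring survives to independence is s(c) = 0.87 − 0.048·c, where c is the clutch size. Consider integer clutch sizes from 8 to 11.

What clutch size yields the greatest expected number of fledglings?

9

Expected fledglings = c × s(c):
  c=8: 8 × 0.486 = 3.888
  c=9: 9 × 0.438 = 3.942
  c=10: 10 × 0.390 = 3.900
  c=11: 11 × 0.342 = 3.762
Maximum at c = 9 (3.942 fledglings).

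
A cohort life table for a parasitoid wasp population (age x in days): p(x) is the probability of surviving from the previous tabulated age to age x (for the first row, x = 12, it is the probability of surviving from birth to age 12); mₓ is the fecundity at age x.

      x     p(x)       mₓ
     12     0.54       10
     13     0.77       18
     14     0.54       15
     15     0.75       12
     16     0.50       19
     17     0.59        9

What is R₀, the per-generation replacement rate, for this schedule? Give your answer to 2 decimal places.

20.32

Survivorship from birth: l_x = p_12·p_13·…·p_x.
  l_12 = 0.54000
  l_13 = 0.41580
  l_14 = 0.22453
  l_15 = 0.16840
  l_16 = 0.08420
  l_17 = 0.04968
R₀ = Σ l_x mₓ:
  age 12: 0.54000 × 10 = 5.4000
  age 13: 0.41580 × 18 = 7.4844
  age 14: 0.22453 × 15 = 3.3679
  age 15: 0.16840 × 12 = 2.0208
  age 16: 0.08420 × 19 = 1.5998
  age 17: 0.04968 × 9 = 0.4471
R₀ = 5.4000 + 7.4844 + 3.3679 + 2.0208 + 1.5998 + 0.4471 = 20.3201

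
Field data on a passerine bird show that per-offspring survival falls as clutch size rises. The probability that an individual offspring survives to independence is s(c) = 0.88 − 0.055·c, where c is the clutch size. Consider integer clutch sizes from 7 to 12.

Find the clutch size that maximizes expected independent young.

Expected independent young = c × s(c):
  c=7: 7 × 0.495 = 3.465
  c=8: 8 × 0.440 = 3.520
  c=9: 9 × 0.385 = 3.465
  c=10: 10 × 0.330 = 3.300
  c=11: 11 × 0.275 = 3.025
  c=12: 12 × 0.220 = 2.640
Maximum at c = 8 (3.520 independent young).

8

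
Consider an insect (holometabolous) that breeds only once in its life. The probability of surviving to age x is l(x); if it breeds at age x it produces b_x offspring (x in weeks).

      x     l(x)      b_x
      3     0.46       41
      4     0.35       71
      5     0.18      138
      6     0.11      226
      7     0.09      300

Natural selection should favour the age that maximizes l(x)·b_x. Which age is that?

Expected offspring if breeding at age x = l(x) × b_x:
  age 3: 0.46 × 41 = 18.860
  age 4: 0.35 × 71 = 24.850
  age 5: 0.18 × 138 = 24.840
  age 6: 0.11 × 226 = 24.860
  age 7: 0.09 × 300 = 27.000
Maximum at age 7 (27.000).

7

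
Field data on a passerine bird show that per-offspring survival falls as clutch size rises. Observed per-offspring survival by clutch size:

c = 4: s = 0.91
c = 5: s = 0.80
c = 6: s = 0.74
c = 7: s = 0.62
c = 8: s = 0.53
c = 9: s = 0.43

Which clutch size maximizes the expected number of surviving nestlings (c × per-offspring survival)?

Expected surviving nestlings = c × s(c):
  c=4: 4 × 0.91 = 3.640
  c=5: 5 × 0.80 = 4.000
  c=6: 6 × 0.74 = 4.440
  c=7: 7 × 0.62 = 4.340
  c=8: 8 × 0.53 = 4.240
  c=9: 9 × 0.43 = 3.870
Maximum at c = 6 (4.440 surviving nestlings).

6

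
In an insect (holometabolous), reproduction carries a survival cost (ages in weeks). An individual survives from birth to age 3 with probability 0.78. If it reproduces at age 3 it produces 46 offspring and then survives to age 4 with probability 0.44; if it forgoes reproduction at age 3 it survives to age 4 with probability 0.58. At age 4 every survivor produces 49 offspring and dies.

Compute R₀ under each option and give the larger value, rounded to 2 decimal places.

breed at age 3: R₀ = 0.78 × (46 + 0.44 × 49) = 0.78 × 67.5600 = 52.6968
delay to age 4: R₀ = 0.78 × (0.58 × 49) = 0.78 × 28.4200 = 22.1676
Higher: breed at age 3 (52.6968).

52.70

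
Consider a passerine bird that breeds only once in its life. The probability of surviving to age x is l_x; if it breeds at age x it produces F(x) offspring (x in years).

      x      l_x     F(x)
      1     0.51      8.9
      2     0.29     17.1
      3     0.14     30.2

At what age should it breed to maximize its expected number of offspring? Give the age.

Expected offspring if breeding at age x = l_x × F(x):
  age 1: 0.51 × 8.9 = 4.539
  age 2: 0.29 × 17.1 = 4.959
  age 3: 0.14 × 30.2 = 4.228
Maximum at age 2 (4.959).

2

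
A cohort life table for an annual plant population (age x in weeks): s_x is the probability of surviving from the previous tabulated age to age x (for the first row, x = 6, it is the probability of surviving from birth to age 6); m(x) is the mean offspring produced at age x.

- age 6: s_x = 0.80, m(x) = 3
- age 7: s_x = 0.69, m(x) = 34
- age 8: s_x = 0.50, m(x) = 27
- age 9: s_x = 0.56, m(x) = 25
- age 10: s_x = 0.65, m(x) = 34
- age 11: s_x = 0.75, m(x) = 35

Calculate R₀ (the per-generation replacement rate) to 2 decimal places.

Survivorship from birth: l_x = s_6·s_7·…·s_x.
  l_6 = 0.80000
  l_7 = 0.55200
  l_8 = 0.27600
  l_9 = 0.15456
  l_10 = 0.10046
  l_11 = 0.07535
R₀ = Σ l_x m(x):
  age 6: 0.80000 × 3 = 2.4000
  age 7: 0.55200 × 34 = 18.7680
  age 8: 0.27600 × 27 = 7.4520
  age 9: 0.15456 × 25 = 3.8640
  age 10: 0.10046 × 34 = 3.4156
  age 11: 0.07535 × 35 = 2.6372
R₀ = 2.4000 + 18.7680 + 7.4520 + 3.8640 + 3.4156 + 2.6372 = 38.5369

38.54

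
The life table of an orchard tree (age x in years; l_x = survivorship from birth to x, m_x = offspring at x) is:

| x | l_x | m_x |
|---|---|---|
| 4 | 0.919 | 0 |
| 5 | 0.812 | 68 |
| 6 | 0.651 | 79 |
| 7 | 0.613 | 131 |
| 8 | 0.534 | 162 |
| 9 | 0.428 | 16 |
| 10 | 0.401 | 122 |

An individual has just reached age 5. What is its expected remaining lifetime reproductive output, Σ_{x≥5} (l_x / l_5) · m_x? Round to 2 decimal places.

l_5 = 0.812. Conditional survival from age 5 to x is l_x / l_5.
  x=5: (0.812/0.812) × 68 = 68.0000
  x=6: (0.651/0.812) × 79 = 63.3362
  x=7: (0.613/0.812) × 131 = 98.8953
  x=8: (0.534/0.812) × 162 = 106.5369
  x=9: (0.428/0.812) × 16 = 8.4335
  x=10: (0.401/0.812) × 122 = 60.2488
Sum = 68.0000 + 63.3362 + 98.8953 + 106.5369 + 8.4335 + 60.2488 = 405.4507

405.45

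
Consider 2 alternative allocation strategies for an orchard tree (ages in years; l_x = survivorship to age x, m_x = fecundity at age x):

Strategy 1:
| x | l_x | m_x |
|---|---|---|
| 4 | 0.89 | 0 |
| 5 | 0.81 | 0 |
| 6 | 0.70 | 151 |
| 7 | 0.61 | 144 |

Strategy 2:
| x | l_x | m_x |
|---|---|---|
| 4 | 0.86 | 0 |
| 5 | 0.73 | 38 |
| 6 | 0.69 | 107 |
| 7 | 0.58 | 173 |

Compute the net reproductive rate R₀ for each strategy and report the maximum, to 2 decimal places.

201.91

Strategy 1: R₀ = 0.89×0 + 0.81×0 + 0.70×151 + 0.61×144 = 193.5400
Strategy 2: R₀ = 0.86×0 + 0.73×38 + 0.69×107 + 0.58×173 = 201.9100
Highest R₀: strategy 2 with 201.9100.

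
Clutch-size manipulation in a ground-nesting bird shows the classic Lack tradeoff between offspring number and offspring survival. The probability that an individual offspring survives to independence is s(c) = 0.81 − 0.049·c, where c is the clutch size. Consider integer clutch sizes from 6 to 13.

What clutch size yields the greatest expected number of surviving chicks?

8

Expected surviving chicks = c × s(c):
  c=6: 6 × 0.516 = 3.096
  c=7: 7 × 0.467 = 3.269
  c=8: 8 × 0.418 = 3.344
  c=9: 9 × 0.369 = 3.321
  c=10: 10 × 0.320 = 3.200
  c=11: 11 × 0.271 = 2.981
  c=12: 12 × 0.222 = 2.664
  c=13: 13 × 0.173 = 2.249
Maximum at c = 8 (3.344 surviving chicks).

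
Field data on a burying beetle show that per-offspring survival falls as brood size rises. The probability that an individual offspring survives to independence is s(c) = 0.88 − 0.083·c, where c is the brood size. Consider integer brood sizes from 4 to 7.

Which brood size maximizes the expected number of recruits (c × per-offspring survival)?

5

Expected recruits = c × s(c):
  c=4: 4 × 0.548 = 2.192
  c=5: 5 × 0.465 = 2.325
  c=6: 6 × 0.382 = 2.292
  c=7: 7 × 0.299 = 2.093
Maximum at c = 5 (2.325 recruits).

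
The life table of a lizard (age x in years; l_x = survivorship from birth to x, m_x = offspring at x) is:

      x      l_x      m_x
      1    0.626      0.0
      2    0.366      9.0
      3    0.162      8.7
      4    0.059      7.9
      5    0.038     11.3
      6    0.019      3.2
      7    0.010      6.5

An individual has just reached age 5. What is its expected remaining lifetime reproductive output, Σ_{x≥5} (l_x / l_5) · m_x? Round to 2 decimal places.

14.61

l_5 = 0.038. Conditional survival from age 5 to x is l_x / l_5.
  x=5: (0.038/0.038) × 11.3 = 11.3000
  x=6: (0.019/0.038) × 3.2 = 1.6000
  x=7: (0.010/0.038) × 6.5 = 1.7105
Sum = 11.3000 + 1.6000 + 1.7105 = 14.6105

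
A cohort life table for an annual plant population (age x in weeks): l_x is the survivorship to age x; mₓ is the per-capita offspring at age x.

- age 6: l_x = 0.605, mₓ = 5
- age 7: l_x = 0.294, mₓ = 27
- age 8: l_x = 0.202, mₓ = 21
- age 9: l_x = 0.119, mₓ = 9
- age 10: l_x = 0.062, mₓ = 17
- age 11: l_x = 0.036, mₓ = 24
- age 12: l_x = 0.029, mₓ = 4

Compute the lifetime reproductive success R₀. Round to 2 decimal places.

R₀ = Σ l_x mₓ:
  age 6: 0.605 × 5 = 3.0250
  age 7: 0.294 × 27 = 7.9380
  age 8: 0.202 × 21 = 4.2420
  age 9: 0.119 × 9 = 1.0710
  age 10: 0.062 × 17 = 1.0540
  age 11: 0.036 × 24 = 0.8640
  age 12: 0.029 × 4 = 0.1160
R₀ = 3.0250 + 7.9380 + 4.2420 + 1.0710 + 1.0540 + 0.8640 + 0.1160 = 18.3100

18.31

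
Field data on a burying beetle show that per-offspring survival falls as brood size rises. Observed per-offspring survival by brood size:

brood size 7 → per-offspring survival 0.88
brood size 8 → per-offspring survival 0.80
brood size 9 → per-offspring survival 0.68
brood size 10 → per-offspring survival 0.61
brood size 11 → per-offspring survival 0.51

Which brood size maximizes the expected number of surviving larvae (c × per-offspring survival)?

Expected surviving larvae = c × s(c):
  c=7: 7 × 0.88 = 6.160
  c=8: 8 × 0.80 = 6.400
  c=9: 9 × 0.68 = 6.120
  c=10: 10 × 0.61 = 6.100
  c=11: 11 × 0.51 = 5.610
Maximum at c = 8 (6.400 surviving larvae).

8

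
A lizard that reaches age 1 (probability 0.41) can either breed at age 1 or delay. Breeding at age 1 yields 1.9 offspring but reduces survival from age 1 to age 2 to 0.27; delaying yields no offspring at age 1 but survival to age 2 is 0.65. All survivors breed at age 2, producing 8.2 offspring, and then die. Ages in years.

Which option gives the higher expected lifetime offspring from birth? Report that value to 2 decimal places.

breed at age 1: R₀ = 0.41 × (1.9 + 0.27 × 8.2) = 0.41 × 4.1140 = 1.6867
delay to age 2: R₀ = 0.41 × (0.65 × 8.2) = 0.41 × 5.3300 = 2.1853
Higher: delay to age 2 (2.1853).

2.19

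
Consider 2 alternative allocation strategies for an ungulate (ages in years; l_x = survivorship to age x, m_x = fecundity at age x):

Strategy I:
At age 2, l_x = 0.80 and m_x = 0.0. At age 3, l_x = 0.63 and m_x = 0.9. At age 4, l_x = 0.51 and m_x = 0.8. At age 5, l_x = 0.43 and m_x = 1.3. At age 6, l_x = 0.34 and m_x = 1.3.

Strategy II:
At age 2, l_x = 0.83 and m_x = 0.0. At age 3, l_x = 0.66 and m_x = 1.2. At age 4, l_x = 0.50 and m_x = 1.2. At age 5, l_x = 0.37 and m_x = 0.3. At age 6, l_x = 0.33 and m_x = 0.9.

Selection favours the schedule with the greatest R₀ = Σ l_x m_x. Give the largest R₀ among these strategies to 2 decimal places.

Strategy I: R₀ = 0.80×0.0 + 0.63×0.9 + 0.51×0.8 + 0.43×1.3 + 0.34×1.3 = 1.9760
Strategy II: R₀ = 0.83×0.0 + 0.66×1.2 + 0.50×1.2 + 0.37×0.3 + 0.33×0.9 = 1.8000
Highest R₀: strategy I with 1.9760.

1.98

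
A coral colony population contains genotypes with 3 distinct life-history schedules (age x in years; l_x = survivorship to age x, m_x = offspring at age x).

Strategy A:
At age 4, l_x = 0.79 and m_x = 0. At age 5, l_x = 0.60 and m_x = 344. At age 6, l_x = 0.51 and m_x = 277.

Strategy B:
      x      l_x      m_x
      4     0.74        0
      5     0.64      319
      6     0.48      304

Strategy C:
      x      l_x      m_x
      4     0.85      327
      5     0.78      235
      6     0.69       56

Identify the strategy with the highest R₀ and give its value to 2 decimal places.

499.89

Strategy A: R₀ = 0.79×0 + 0.60×344 + 0.51×277 = 347.6700
Strategy B: R₀ = 0.74×0 + 0.64×319 + 0.48×304 = 350.0800
Strategy C: R₀ = 0.85×327 + 0.78×235 + 0.69×56 = 499.8900
Highest R₀: strategy C with 499.8900.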